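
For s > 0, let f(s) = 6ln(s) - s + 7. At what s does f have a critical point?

6

f'(s) = 6/s − 1 = 0 gives s = 6.
f''(s) = -6/s², which is negative for s > 0, so this is a local maximum.
f(6) = 6·ln(6) - 6 + 7 ≈ 11.7506.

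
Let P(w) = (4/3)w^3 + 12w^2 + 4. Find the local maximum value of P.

148

Critical points: P'(w) = 4w^2 + 24w vanishes at w = -6, 0.
Second-derivative test with P''(w) = 8w + 24: P''(-6) = -24 < 0 ⇒ local maximum; P''(0) = 24 > 0 ⇒ local minimum.
So the local maximum value is P(-6) = 148.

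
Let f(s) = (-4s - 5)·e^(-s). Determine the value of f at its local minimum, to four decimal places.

-5.1361

By the product rule, f'(s) = (4s + 1)·e^(-s). Since e^(-s) > 0, the only critical point is s = -1/4.
f''(-1/4) has the same sign as 4 > 0, so this is a local minimum.
f(-1/4) = (-4)·e^(1/4) ≈ -5.1361.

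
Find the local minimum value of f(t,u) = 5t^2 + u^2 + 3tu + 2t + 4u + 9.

∂f/∂t = 10t + 3u + 2 = 0 and ∂f/∂u = 3t + 2u + 4 = 0, so (t, u) = (8/11, -34/11).
The Hessian has f_{tt} = 10, f_{uu} = 2, f_{tu} = 3, giving D = 11 > 0 with f_{tt} > 0, so the point is a local minimum.
f(8/11, -34/11) = 39/11.

39/11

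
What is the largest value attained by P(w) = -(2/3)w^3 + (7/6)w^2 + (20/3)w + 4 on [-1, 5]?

The derivative is -2w^2 + (7/3)w + 20/3, whose only zero in [-1, 5] is w = 5/2.
Compare values at every candidate in [-1, 5]: P(-1) = -5/6, P(5/2) = 421/24, P(5) = -101/6.
The maximum over the interval is 421/24, attained at w = 5/2.

421/24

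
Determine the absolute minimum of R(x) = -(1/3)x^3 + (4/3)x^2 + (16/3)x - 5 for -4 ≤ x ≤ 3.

-725/81

Differentiating, R'(x) = -x^2 + (8/3)x + 16/3; whose only zero in [-4, 3] is x = -4/3.
Compare values at every candidate in [-4, 3]: R(-4) = 49/3; R(-4/3) = -725/81; R(3) = 14.
So the minimum is R(-4/3) = -725/81.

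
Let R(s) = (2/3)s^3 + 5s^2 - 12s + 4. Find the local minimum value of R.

-7/3

Critical points: R'(s) = 2s^2 + 10s - 12 vanishes at s = -6, 1.
Since R''(s) = 4s + 10, we get R''(-6) = -14 < 0 ⇒ local maximum; R''(1) = 14 > 0 ⇒ local minimum.
So the local minimum value is R(1) = -7/3.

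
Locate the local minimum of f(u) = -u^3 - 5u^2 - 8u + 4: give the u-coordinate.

f'(u) = -3u^2 - 10u - 8. Setting f'(u) = 0 gives u ∈ {-2, -4/3}.
Since f''(u) = -6u - 10, we get f''(-2) = 2 > 0 ⇒ local minimum; f''(-4/3) = -2 < 0 ⇒ local maximum.
The local minimum is f(-2) = 8.

-2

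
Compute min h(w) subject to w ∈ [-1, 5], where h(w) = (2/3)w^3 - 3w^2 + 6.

-3

h'(w) = 2w^2 - 6w, which vanishes at w = 0 and w = 3.
Candidates: h(-1) = 7/3, h(0) = 6, h(3) = -3, h(5) = 43/3.
Hence the absolute minimum is -3 at w = 3.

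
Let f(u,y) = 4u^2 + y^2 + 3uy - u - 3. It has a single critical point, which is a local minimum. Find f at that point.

-22/7

∂f/∂u = 8u + 3y - 1 = 0 and ∂f/∂y = 3u + 2y = 0, so (u, y) = (2/7, -3/7).
The Hessian has f_{uu} = 8, f_{yy} = 2, f_{uy} = 3, giving D = 7 > 0 with f_{uu} > 0, so the point is a local minimum.
f(2/7, -3/7) = -22/7.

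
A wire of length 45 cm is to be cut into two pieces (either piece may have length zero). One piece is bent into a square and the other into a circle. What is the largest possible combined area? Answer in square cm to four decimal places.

Let x be the length used for the square. Square side x/4; circle radius (45−x)/(2π).
A(x) = (x/4)² + π·((45−x)/(2π))² = x²/16 + (45−x)²/(4π) for 0 ≤ x ≤ 45. A'(x) = x/8 − (45−x)/(2π) = 0 gives x = 4·45/(π+4) ≈ 25.2045.
A'' > 0, so the interior critical point is a minimum; the maximum is at an endpoint. A(0) = 161.1444 and A(45) = 126.5625, so the largest area is 161.1444.

161.1444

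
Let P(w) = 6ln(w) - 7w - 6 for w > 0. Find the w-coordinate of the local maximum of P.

6/7

P'(w) = 6/w − 7 = 0 gives w = 6/7.
P''(w) = -6/w², which is negative for w > 0, so this is a local maximum.
P(6/7) = 6·ln(6/7) - 6 - 6 ≈ -12.9249.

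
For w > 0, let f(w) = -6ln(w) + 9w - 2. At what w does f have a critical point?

f'(w) = -6/w + 9 = 0 gives w = 2/3.
f''(w) = 6/w², which is positive for w > 0, so this is a local minimum.
f(2/3) = -6·ln(2/3) + 6 - 2 ≈ 6.4328.

2/3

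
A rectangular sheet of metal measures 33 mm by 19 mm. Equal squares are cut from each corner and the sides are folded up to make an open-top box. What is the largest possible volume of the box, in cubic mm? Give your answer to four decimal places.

1100.7483

With cut size x, the volume is V(x) = x(33 − 2x)(19 − 2x) for 0 < x < 9.5.
V'(x) = 12x^2 − 208x + 627. Setting V'(x) = 0 gives x ≈ 3.8853 (the root in (0, 9.5)).
V''(x) = 24x − 208 is negative there, so this is the maximum; V ≈ 1100.7483.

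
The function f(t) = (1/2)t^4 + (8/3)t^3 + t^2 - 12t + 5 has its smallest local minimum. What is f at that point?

-17/6

f'(t) = 2t^3 + 8t^2 + 2t - 12 = 0 at t = -3, -2, 1.
Since f''(t) = 6t^2 + 16t + 2, we get f''(-3) = 8 > 0 ⇒ local minimum; f''(-2) = -6 < 0 ⇒ local maximum; f''(1) = 24 > 0 ⇒ local minimum.
Thus f has its smallest local minimum at t = 1, with value -17/6.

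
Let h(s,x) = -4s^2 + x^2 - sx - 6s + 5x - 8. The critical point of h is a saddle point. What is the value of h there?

-230/17

∂h/∂s = -8s - x - 6 = 0 and ∂h/∂x = -s + 2x + 5 = 0, so (s, x) = (-7/17, -46/17).
The Hessian has h_{ss} = -8, h_{xx} = 2, h_{sx} = -1, giving D = -17 < 0, so the point is a saddle point.
h(-7/17, -46/17) = -230/17.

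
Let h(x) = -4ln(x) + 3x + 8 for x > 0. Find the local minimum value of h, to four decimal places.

h'(x) = -4/x + 3 = 0 gives x = 4/3.
h''(x) = 4/x², which is positive for x > 0, so this is a local minimum.
h(4/3) = -4·ln(4/3) + 4 + 8 ≈ 10.8493.

10.8493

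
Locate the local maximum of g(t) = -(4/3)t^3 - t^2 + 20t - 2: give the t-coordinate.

2

Critical points: g'(t) = -4t^2 - 2t + 20 vanishes at t = -5/2, 2.
g''(t) = -8t - 2. g''(-5/2) = 18 > 0 ⇒ local minimum; g''(2) = -18 < 0 ⇒ local maximum.
The local maximum is g(2) = 70/3.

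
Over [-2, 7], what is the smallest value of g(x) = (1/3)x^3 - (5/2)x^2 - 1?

-131/6

The derivative is x^2 - 5x, which vanishes at x = 0 and x = 5.
Evaluating at the critical points and endpoints: g(-2) = -41/3, g(0) = -1, g(5) = -131/6, g(7) = -55/6.
So the minimum is g(5) = -131/6.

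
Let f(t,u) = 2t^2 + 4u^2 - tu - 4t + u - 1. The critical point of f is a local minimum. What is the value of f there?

-3

∂f/∂t = 4t - u - 4 = 0 and ∂f/∂u = -t + 8u + 1 = 0, so (t, u) = (1, 0).
The Hessian has f_{tt} = 4, f_{uu} = 8, f_{tu} = -1, giving D = 31 > 0 with f_{tt} > 0, so the point is a local minimum.
f(1, 0) = -3.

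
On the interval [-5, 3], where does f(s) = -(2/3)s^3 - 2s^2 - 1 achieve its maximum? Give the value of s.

The derivative is -2s^2 - 4s, which vanishes at s = -2 and s = 0.
Candidates: f(-5) = 97/3,  f(-2) = -11/3,  f(0) = -1,  f(3) = -37.
Hence the absolute maximum is 97/3 at s = -5.

-5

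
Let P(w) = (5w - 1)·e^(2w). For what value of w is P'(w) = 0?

-3/10

P'(w) = 5·e^(2w) + (5w - 1)·2·e^(2w) = (10w + 3)·e^(2w). Since e^(2w) > 0, the only critical point is w = -3/10.
P''(-3/10) has the same sign as 10 > 0, so this is a local minimum.
P(-3/10) = (-5/2)·e^(-3/5) ≈ -1.3720.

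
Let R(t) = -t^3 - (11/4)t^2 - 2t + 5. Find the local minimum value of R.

139/27

R'(t) = -3t^2 - (11/2)t - 2. Setting R'(t) = 0 gives t ∈ {-4/3, -1/2}.
Since R''(t) = -6t - 11/2, we get R''(-4/3) = 5/2 > 0 ⇒ local minimum; R''(-1/2) = -5/2 < 0 ⇒ local maximum.
So the local minimum value is R(-4/3) = 139/27.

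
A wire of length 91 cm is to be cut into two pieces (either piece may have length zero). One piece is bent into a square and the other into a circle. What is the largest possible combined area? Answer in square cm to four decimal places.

658.9810

Let x be the length used for the square. Square side x/4; circle radius (91−x)/(2π).
A(x) = (x/4)² + π·((91−x)/(2π))² = x²/16 + (91−x)²/(4π) for 0 ≤ x ≤ 91. A'(x) = x/8 − (91−x)/(2π) = 0 gives x = 4·91/(π+4) ≈ 50.9690.
A'' > 0, so the interior critical point is a minimum; the maximum is at an endpoint. A(0) = 658.9810 and A(91) = 517.5625, so the largest area is 658.9810.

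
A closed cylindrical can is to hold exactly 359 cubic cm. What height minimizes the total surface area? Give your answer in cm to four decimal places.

With radius r and height h, πr²h = 359 so h = 359/(πr²), and S(r) = 2πr² + 2πrh = 2πr² + 2·359/r.
S'(r) = 4πr − 2·359/r² = 0 ⇒ r³ = 359/(2π), so r ≈ 3.8516 and h = 2r ≈ 7.7031.
S''(r) = 4π + 4·359/r³ > 0, so this is the minimum; S ≈ 279.6260.

7.7031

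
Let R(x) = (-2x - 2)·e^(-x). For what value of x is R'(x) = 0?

0

Differentiating with the product rule gives R'(x) = (2x)·e^(-x). Since e^(-x) > 0, the only critical point is x = 0.
R''(0) has the same sign as 2 > 0, so this is a local minimum.
R(0) = (-2)·e^(0) ≈ -2.0000.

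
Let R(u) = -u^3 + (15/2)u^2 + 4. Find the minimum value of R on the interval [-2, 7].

Differentiating, R'(u) = -3u^2 + 15u; which vanishes at u = 0 and u = 5.
Candidates: R(-2) = 42, R(0) = 4, R(5) = 133/2, R(7) = 57/2.
So the minimum is R(0) = 4.

4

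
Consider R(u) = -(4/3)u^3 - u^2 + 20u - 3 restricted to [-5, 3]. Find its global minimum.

-461/12

Differentiating, R'(u) = -4u^2 - 2u + 20; which vanishes at u = -5/2 and u = 2.
Candidates: R(-5) = 116/3,  R(-5/2) = -461/12,  R(2) = 67/3,  R(3) = 12.
The minimum over the interval is -461/12, attained at u = -5/2.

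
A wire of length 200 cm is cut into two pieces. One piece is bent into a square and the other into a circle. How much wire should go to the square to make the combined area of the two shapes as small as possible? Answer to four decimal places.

Let x be the length used for the square. Square side x/4; circle radius (200−x)/(2π).
A(x) = (x/4)² + π·((200−x)/(2π))² = x²/16 + (200−x)²/(4π) for 0 ≤ x ≤ 200. A'(x) = x/8 − (200−x)/(2π) = 0 gives x = 4·200/(π+4) ≈ 112.0198.
A'' = 1/8 + 1/(2π) > 0, so this gives the minimum combined area; x ≈ 112.0198 cm to the square.

112.0198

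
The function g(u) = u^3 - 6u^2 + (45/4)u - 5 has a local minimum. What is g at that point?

5/4

Critical points: g'(u) = 3u^2 - 12u + 45/4 vanishes at u = 3/2, 5/2.
g''(u) = 6u - 12. g''(3/2) = -3 < 0 ⇒ local maximum; g''(5/2) = 3 > 0 ⇒ local minimum.
Thus g has its local minimum at u = 5/2, with value 5/4.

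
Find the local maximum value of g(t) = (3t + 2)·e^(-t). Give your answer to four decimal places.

g'(t) = 3·e^(-t) + (3t + 2)·(-1)·e^(-t) = (-3t + 1)·e^(-t). Since e^(-t) > 0, the only critical point is t = 1/3.
g''(1/3) has the same sign as -3 < 0, so this is a local maximum.
g(1/3) = (3)·e^(-1/3) ≈ 2.1496.

2.1496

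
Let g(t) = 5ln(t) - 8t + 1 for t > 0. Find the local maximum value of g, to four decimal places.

-6.3500

g'(t) = 5/t − 8 = 0 gives t = 5/8.
g''(t) = -5/t², which is negative for t > 0, so this is a local maximum.
g(5/8) = 5·ln(5/8) - 5 + 1 ≈ -6.3500.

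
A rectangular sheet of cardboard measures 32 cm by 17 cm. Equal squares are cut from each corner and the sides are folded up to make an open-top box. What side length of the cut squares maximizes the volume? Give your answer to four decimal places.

3.5449

With cut size x, the volume is V(x) = x(32 − 2x)(17 − 2x) for 0 < x < 8.5.
V'(x) = 12x^2 − 196x + 544. Setting V'(x) = 0 gives x ≈ 3.5449 (the root in (0, 8.5)).
V''(x) = 24x − 196 is negative there, so this is the maximum; V ≈ 875.1120.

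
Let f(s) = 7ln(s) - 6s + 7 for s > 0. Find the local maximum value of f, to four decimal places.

1.0791

f'(s) = 7/s − 6 = 0 gives s = 7/6.
f''(s) = -7/s², which is negative for s > 0, so this is a local maximum.
f(7/6) = 7·ln(7/6) - 7 + 7 ≈ 1.0791.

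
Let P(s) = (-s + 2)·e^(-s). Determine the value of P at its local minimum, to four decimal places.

Differentiating with the product rule gives P'(s) = (s - 3)·e^(-s). Since e^(-s) > 0, the only critical point is s = 3.
P''(3) has the same sign as 1 > 0, so this is a local minimum.
P(3) = (-1)·e^(-3) ≈ -0.0498.

-0.0498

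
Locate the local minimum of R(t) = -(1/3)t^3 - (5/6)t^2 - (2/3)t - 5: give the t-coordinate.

-1

R'(t) = -t^2 - (5/3)t - 2/3. Setting R'(t) = 0 gives t ∈ {-1, -2/3}.
Since R''(t) = -2t - 5/3, we get R''(-1) = 1/3 > 0 ⇒ local minimum; R''(-2/3) = -1/3 < 0 ⇒ local maximum.
Thus R has its local minimum at t = -1, with value -29/6.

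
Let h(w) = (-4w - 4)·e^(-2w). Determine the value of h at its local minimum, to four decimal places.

-5.4366

Differentiating with the product rule gives h'(w) = (8w + 4)·e^(-2w). Since e^(-2w) > 0, the only critical point is w = -1/2.
h''(-1/2) has the same sign as 8 > 0, so this is a local minimum.
h(-1/2) = (-2)·e^(1) ≈ -5.4366.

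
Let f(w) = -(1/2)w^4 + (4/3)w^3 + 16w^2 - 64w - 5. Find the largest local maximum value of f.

881/3

f'(w) = -2w^3 + 4w^2 + 32w - 64. Setting f'(w) = 0 gives w ∈ {-4, 2, 4}.
Since f''(w) = -6w^2 + 8w + 32, we get f''(-4) = -96 < 0 ⇒ local maximum; f''(2) = 24 > 0 ⇒ local minimum; f''(4) = -32 < 0 ⇒ local maximum.
So the largest local maximum value is f(-4) = 881/3.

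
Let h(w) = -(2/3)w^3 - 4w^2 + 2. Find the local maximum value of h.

Critical points: h'(w) = -2w^2 - 8w vanishes at w = -4, 0.
h''(w) = -4w - 8. h''(-4) = 8 > 0 ⇒ local minimum; h''(0) = -8 < 0 ⇒ local maximum.
So the local maximum value is h(0) = 2.

2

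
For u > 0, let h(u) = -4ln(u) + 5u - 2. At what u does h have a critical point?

h'(u) = -4/u + 5 = 0 gives u = 4/5.
h''(u) = 4/u², which is positive for u > 0, so this is a local minimum.
h(4/5) = -4·ln(4/5) + 4 - 2 ≈ 2.8926.

4/5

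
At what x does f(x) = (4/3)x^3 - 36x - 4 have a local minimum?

f'(x) = 4x^2 - 36 = 0 at x = -3, 3.
f''(x) = 8x. f''(-3) = -24 < 0 ⇒ local maximum; f''(3) = 24 > 0 ⇒ local minimum.
The local minimum is f(3) = -76.

3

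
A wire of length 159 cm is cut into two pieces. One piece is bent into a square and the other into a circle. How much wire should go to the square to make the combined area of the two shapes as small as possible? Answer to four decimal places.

Let x be the length used for the square. Square side x/4; circle radius (159−x)/(2π).
A(x) = (x/4)² + π·((159−x)/(2π))² = x²/16 + (159−x)²/(4π) for 0 ≤ x ≤ 159. A'(x) = x/8 − (159−x)/(2π) = 0 gives x = 4·159/(π+4) ≈ 89.0558.
A'' = 1/8 + 1/(2π) > 0, so this gives the minimum combined area; x ≈ 89.0558 cm to the square.

89.0558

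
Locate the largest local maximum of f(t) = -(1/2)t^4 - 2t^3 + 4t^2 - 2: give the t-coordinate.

Critical points: f'(t) = -2t^3 - 6t^2 + 8t vanishes at t = -4, 0, 1.
f''(t) = -6t^2 - 12t + 8. f''(-4) = -40 < 0 ⇒ local maximum; f''(0) = 8 > 0 ⇒ local minimum; f''(1) = -10 < 0 ⇒ local maximum.
The largest local maximum is f(-4) = 62.

-4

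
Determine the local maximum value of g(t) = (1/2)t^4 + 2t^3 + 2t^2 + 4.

Critical points: g'(t) = 2t^3 + 6t^2 + 4t vanishes at t = -2, -1, 0.
Second-derivative test with g''(t) = 6t^2 + 12t + 4: g''(-2) = 4 > 0 ⇒ local minimum; g''(-1) = -2 < 0 ⇒ local maximum; g''(0) = 4 > 0 ⇒ local minimum.
The local maximum is g(-1) = 9/2.

9/2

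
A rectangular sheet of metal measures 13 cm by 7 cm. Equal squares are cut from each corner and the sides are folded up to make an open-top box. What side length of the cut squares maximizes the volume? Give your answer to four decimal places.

With cut size x, the volume is V(x) = x(13 − 2x)(7 − 2x) for 0 < x < 3.5.
V'(x) = 12x^2 − 80x + 91. Setting V'(x) = 0 gives x ≈ 1.4551 (the root in (0, 3.5)).
V''(x) = 24x − 80 is negative there, so this is the maximum; V ≈ 60.0451.

1.4551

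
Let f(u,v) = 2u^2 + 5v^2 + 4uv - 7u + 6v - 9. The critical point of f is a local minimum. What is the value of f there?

-701/24

∂f/∂u = 4u + 4v - 7 = 0 and ∂f/∂v = 4u + 10v + 6 = 0, so (u, v) = (47/12, -13/6).
The Hessian has f_{uu} = 4, f_{vv} = 10, f_{uv} = 4, giving D = 24 > 0 with f_{uu} > 0, so the point is a local minimum.
f(47/12, -13/6) = -701/24.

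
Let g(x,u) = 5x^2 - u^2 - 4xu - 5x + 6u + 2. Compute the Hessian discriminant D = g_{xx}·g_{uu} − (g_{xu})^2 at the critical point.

∂g/∂x = 10x - 4u - 5 = 0 and ∂g/∂u = -4x - 2u + 6 = 0, so (x, u) = (17/18, 10/9).
The Hessian has g_{xx} = 10, g_{uu} = -2, g_{xu} = -4, giving D = -36 < 0, so the point is a saddle point.
D = (10)·(-2) − (-4)^2 = -36.

-36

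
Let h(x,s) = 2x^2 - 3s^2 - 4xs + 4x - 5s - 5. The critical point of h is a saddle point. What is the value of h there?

-139/20

∂h/∂x = 4x - 4s + 4 = 0 and ∂h/∂s = -4x - 6s - 5 = 0, so (x, s) = (-11/10, -1/10).
The Hessian has h_{xx} = 4, h_{ss} = -6, h_{xs} = -4, giving D = -40 < 0, so the point is a saddle point.
h(-11/10, -1/10) = -139/20.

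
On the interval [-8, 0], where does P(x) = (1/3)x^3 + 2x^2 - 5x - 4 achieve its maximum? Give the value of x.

-5

Differentiating, P'(x) = x^2 + 4x - 5; whose only zero in [-8, 0] is x = -5.
Evaluating at the critical points and endpoints: P(-8) = -20/3; P(-5) = 88/3; P(0) = -4.
Hence the absolute maximum is 88/3 at x = -5.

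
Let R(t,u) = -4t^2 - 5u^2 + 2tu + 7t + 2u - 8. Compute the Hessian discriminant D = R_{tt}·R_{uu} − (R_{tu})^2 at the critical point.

76

∂R/∂t = -8t + 2u + 7 = 0 and ∂R/∂u = 2t - 10u + 2 = 0, so (t, u) = (37/38, 15/38).
The Hessian has R_{tt} = -8, R_{uu} = -10, R_{tu} = 2, giving D = 76 > 0 with R_{tt} < 0, so the point is a local maximum.
D = (-8)·(-10) − (2)^2 = 76.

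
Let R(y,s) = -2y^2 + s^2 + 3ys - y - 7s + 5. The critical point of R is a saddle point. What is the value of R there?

∂R/∂y = -4y + 3s - 1 = 0 and ∂R/∂s = 3y + 2s - 7 = 0, so (y, s) = (19/17, 31/17).
The Hessian has R_{yy} = -4, R_{ss} = 2, R_{ys} = 3, giving D = -17 < 0, so the point is a saddle point.
R(19/17, 31/17) = -33/17.

-33/17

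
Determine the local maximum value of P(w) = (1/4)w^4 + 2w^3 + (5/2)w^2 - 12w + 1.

103/4

P'(w) = w^3 + 6w^2 + 5w - 12. Setting P'(w) = 0 gives w ∈ {-4, -3, 1}.
Second-derivative test with P''(w) = 3w^2 + 12w + 5: P''(-4) = 5 > 0 ⇒ local minimum; P''(-3) = -4 < 0 ⇒ local maximum; P''(1) = 20 > 0 ⇒ local minimum.
Thus P has its local maximum at w = -3, with value 103/4.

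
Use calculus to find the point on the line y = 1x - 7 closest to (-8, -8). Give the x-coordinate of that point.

Minimize D(x)^2 = (x + 8)^2 + (x + 1)^2.
d/dx[D^2] = 2(x + 8) + 2·1·(x + 1) = 0 ⇒ x = -9/2.
Then y = -23/2 and the distance is √(49/2) ≈ 4.9497.

-9/2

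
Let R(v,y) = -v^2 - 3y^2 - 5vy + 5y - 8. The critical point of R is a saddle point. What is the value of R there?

-129/13

∂R/∂v = -2v - 5y = 0 and ∂R/∂y = -5v - 6y + 5 = 0, so (v, y) = (25/13, -10/13).
The Hessian has R_{vv} = -2, R_{yy} = -6, R_{vy} = -5, giving D = -13 < 0, so the point is a saddle point.
R(25/13, -10/13) = -129/13.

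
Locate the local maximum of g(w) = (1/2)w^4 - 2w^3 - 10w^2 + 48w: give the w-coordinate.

g'(w) = 2w^3 - 6w^2 - 20w + 48 = 0 at w = -3, 2, 4.
g''(w) = 6w^2 - 12w - 20. g''(-3) = 70 > 0 ⇒ local minimum; g''(2) = -20 < 0 ⇒ local maximum; g''(4) = 28 > 0 ⇒ local minimum.
So the local maximum value is g(2) = 48.

2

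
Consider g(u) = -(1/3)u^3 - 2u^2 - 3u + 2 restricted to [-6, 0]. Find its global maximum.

20

g'(u) = -u^2 - 4u - 3, which vanishes at u = -3 and u = -1.
Compare values at every candidate in [-6, 0]: g(-6) = 20; g(-3) = 2; g(-1) = 10/3; g(0) = 2.
So the maximum is g(-6) = 20.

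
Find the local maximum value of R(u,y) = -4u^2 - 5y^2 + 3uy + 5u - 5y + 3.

∂R/∂u = -8u + 3y + 5 = 0 and ∂R/∂y = 3u - 10y - 5 = 0, so (u, y) = (35/71, -25/71).
The Hessian has R_{uu} = -8, R_{yy} = -10, R_{uy} = 3, giving D = 71 > 0 with R_{uu} < 0, so the point is a local maximum.
R(35/71, -25/71) = 363/71.

363/71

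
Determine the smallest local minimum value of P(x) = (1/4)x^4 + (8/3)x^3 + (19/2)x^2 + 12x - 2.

-83/12

Critical points: P'(x) = x^3 + 8x^2 + 19x + 12 vanishes at x = -4, -3, -1.
Since P''(x) = 3x^2 + 16x + 19, we get P''(-4) = 3 > 0 ⇒ local minimum; P''(-3) = -2 < 0 ⇒ local maximum; P''(-1) = 6 > 0 ⇒ local minimum.
So the smallest local minimum value is P(-1) = -83/12.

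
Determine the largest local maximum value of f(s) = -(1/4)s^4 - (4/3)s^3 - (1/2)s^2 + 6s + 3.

83/12

Critical points: f'(s) = -s^3 - 4s^2 - s + 6 vanishes at s = -3, -2, 1.
Since f''(s) = -3s^2 - 8s - 1, we get f''(-3) = -4 < 0 ⇒ local maximum; f''(-2) = 3 > 0 ⇒ local minimum; f''(1) = -12 < 0 ⇒ local maximum.
So the largest local maximum value is f(1) = 83/12.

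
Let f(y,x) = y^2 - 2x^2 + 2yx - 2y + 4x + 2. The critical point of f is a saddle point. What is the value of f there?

4

∂f/∂y = 2y + 2x - 2 = 0 and ∂f/∂x = 2y - 4x + 4 = 0, so (y, x) = (0, 1).
The Hessian has f_{yy} = 2, f_{xx} = -4, f_{yx} = 2, giving D = -12 < 0, so the point is a saddle point.
f(0, 1) = 4.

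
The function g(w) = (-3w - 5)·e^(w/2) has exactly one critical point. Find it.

-11/3

Differentiating with the product rule gives g'(w) = (-(3/2)w - 11/2)·e^(w/2). Since e^(w/2) > 0, the only critical point is w = -11/3.
g''(-11/3) has the same sign as -3/2 < 0, so this is a local maximum.
g(-11/3) = (6)·e^(-11/6) ≈ 0.9593.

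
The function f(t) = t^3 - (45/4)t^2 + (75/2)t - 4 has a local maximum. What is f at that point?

561/16

Critical points: f'(t) = 3t^2 - (45/2)t + 75/2 vanishes at t = 5/2, 5.
Since f''(t) = 6t - 45/2, we get f''(5/2) = -15/2 < 0 ⇒ local maximum; f''(5) = 15/2 > 0 ⇒ local minimum.
The local maximum is f(5/2) = 561/16.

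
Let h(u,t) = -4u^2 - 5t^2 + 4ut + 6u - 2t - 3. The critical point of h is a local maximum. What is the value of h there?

-11/16

∂h/∂u = -8u + 4t + 6 = 0 and ∂h/∂t = 4u - 10t - 2 = 0, so (u, t) = (13/16, 1/8).
The Hessian has h_{uu} = -8, h_{tt} = -10, h_{ut} = 4, giving D = 64 > 0 with h_{uu} < 0, so the point is a local maximum.
h(13/16, 1/8) = -11/16.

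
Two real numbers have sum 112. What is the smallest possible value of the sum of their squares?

6272

With a + b = 112, a^2 + b^2 = a^2 + (112 − a)^2.
The derivative 2a − 2(112 − a) = 4a − 224 vanishes at a = 56; second derivative 4 > 0, a minimum.
The minimum is 2·(56)^2 = 6272.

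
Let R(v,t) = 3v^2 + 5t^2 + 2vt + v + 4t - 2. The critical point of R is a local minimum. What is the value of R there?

∂R/∂v = 6v + 2t + 1 = 0 and ∂R/∂t = 2v + 10t + 4 = 0, so (v, t) = (-1/28, -11/28).
The Hessian has R_{vv} = 6, R_{tt} = 10, R_{vt} = 2, giving D = 56 > 0 with R_{vv} > 0, so the point is a local minimum.
R(-1/28, -11/28) = -157/56.

-157/56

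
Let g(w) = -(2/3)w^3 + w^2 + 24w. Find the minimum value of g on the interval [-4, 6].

-45

The derivative is -2w^2 + 2w + 24, which vanishes at w = -3 and w = 4.
Evaluating at the critical points and endpoints: g(-4) = -112/3,  g(-3) = -45,  g(4) = 208/3,  g(6) = 36.
Hence the absolute minimum is -45 at w = -3.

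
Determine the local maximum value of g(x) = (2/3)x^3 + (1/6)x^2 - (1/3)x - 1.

-7/8

g'(x) = 2x^2 + (1/3)x - 1/3 = 0 at x = -1/2, 1/3.
Second-derivative test with g''(x) = 4x + 1/3: g''(-1/2) = -5/3 < 0 ⇒ local maximum; g''(1/3) = 5/3 > 0 ⇒ local minimum.
So the local maximum value is g(-1/2) = -7/8.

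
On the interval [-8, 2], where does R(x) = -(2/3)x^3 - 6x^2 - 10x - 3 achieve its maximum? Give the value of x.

The derivative is -2x^2 - 12x - 10, which vanishes at x = -5 and x = -1.
Compare values at every candidate in [-8, 2]: R(-8) = 103/3; R(-5) = -59/3; R(-1) = 5/3; R(2) = -157/3.
The maximum over the interval is 103/3, attained at x = -8.

-8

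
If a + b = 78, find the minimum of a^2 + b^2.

With a + b = 78, a^2 + b^2 = a^2 + (78 − a)^2.
The derivative 2a − 2(78 − a) = 4a − 156 vanishes at a = 39; second derivative 4 > 0, a minimum.
The minimum is 2·(39)^2 = 3042.

3042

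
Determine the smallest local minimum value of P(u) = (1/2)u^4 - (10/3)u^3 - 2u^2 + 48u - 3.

-217/3

P'(u) = 2u^3 - 10u^2 - 4u + 48 = 0 at u = -2, 3, 4.
Second-derivative test with P''(u) = 6u^2 - 20u - 4: P''(-2) = 60 > 0 ⇒ local minimum; P''(3) = -10 < 0 ⇒ local maximum; P''(4) = 12 > 0 ⇒ local minimum.
Thus P has its smallest local minimum at u = -2, with value -217/3.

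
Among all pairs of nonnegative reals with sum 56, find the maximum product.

With x + y = 56, the product is P(x) = x(56 − x).
P'(x) = 56 − 2x = 0 gives x = 28; P'' = −2 < 0, so this is the maximum.
P = 28·28 = 784.

784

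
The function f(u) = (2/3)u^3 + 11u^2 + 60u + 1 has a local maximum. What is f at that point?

Critical points: f'(u) = 2u^2 + 22u + 60 vanishes at u = -6, -5.
Since f''(u) = 4u + 22, we get f''(-6) = -2 < 0 ⇒ local maximum; f''(-5) = 2 > 0 ⇒ local minimum.
The local maximum is f(-6) = -107.

-107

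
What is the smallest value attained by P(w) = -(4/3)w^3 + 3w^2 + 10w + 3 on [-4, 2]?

Differentiating, P'(w) = -4w^2 + 6w + 10; whose only zero in [-4, 2] is w = -1.
Evaluating at the critical points and endpoints: P(-4) = 289/3; P(-1) = -8/3; P(2) = 73/3.
The minimum over the interval is -8/3, attained at w = -1.

-8/3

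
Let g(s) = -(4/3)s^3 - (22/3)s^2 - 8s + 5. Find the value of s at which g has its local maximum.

Critical points: g'(s) = -4s^2 - (44/3)s - 8 vanishes at s = -3, -2/3.
Second-derivative test with g''(s) = -8s - 44/3: g''(-3) = 28/3 > 0 ⇒ local minimum; g''(-2/3) = -28/3 < 0 ⇒ local maximum.
The local maximum is g(-2/3) = 605/81.

-2/3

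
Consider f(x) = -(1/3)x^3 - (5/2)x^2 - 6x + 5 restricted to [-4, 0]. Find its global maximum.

Differentiating, f'(x) = -x^2 - 5x - 6; which vanishes at x = -3 and x = -2.
Candidates: f(-4) = 31/3, f(-3) = 19/2, f(-2) = 29/3, f(0) = 5.
The maximum over the interval is 31/3, attained at x = -4.

31/3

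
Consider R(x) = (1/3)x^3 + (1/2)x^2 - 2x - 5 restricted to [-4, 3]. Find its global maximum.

R'(x) = x^2 + x - 2, which vanishes at x = -2 and x = 1.
Evaluating at the critical points and endpoints: R(-4) = -31/3, R(-2) = -5/3, R(1) = -37/6, R(3) = 5/2.
So the maximum is R(3) = 5/2.

5/2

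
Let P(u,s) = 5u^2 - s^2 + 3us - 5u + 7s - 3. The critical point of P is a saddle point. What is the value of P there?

∂P/∂u = 10u + 3s - 5 = 0 and ∂P/∂s = 3u - 2s + 7 = 0, so (u, s) = (-11/29, 85/29).
The Hessian has P_{uu} = 10, P_{ss} = -2, P_{us} = 3, giving D = -29 < 0, so the point is a saddle point.
P(-11/29, 85/29) = 238/29.

238/29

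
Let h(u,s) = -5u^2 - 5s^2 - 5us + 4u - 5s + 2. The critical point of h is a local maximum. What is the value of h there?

∂h/∂u = -10u - 5s + 4 = 0 and ∂h/∂s = -5u - 10s - 5 = 0, so (u, s) = (13/15, -14/15).
The Hessian has h_{uu} = -10, h_{ss} = -10, h_{us} = -5, giving D = 75 > 0 with h_{uu} < 0, so the point is a local maximum.
h(13/15, -14/15) = 91/15.

91/15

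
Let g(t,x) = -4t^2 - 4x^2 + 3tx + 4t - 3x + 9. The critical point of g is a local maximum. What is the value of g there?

∂g/∂t = -8t + 3x + 4 = 0 and ∂g/∂x = 3t - 8x - 3 = 0, so (t, x) = (23/55, -12/55).
The Hessian has g_{tt} = -8, g_{xx} = -8, g_{tx} = 3, giving D = 55 > 0 with g_{tt} < 0, so the point is a local maximum.
g(23/55, -12/55) = 559/55.

559/55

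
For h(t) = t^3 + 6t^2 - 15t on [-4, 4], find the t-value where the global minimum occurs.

1

Differentiating, h'(t) = 3t^2 + 12t - 15; whose only zero in [-4, 4] is t = 1.
Evaluating at the critical points and endpoints: h(-4) = 92; h(1) = -8; h(4) = 100.
Hence the absolute minimum is -8 at t = 1.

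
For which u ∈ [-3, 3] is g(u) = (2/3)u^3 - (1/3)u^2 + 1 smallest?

-3

g'(u) = 2u^2 - (2/3)u, which vanishes at u = 0 and u = 1/3.
Compare values at every candidate in [-3, 3]: g(-3) = -20,  g(0) = 1,  g(1/3) = 80/81,  g(3) = 16.
The minimum over the interval is -20, attained at u = -3.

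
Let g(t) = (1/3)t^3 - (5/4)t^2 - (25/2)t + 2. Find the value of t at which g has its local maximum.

-5/2

g'(t) = t^2 - (5/2)t - 25/2 = 0 at t = -5/2, 5.
Second-derivative test with g''(t) = 2t - 5/2: g''(-5/2) = -15/2 < 0 ⇒ local maximum; g''(5) = 15/2 > 0 ⇒ local minimum.
Thus g has its local maximum at t = -5/2, with value 971/48.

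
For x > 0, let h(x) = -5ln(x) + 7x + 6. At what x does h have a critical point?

h'(x) = -5/x + 7 = 0 gives x = 5/7.
h''(x) = 5/x², which is positive for x > 0, so this is a local minimum.
h(5/7) = -5·ln(5/7) + 5 + 6 ≈ 12.6824.

5/7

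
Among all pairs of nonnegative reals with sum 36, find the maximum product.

324

With x + y = 36, the product is P(x) = x(36 − x).
P'(x) = 36 − 2x = 0 gives x = 18; P'' = −2 < 0, so this is the maximum.
P = 18·18 = 324.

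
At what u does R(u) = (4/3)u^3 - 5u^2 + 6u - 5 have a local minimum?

3/2

Critical points: R'(u) = 4u^2 - 10u + 6 vanishes at u = 1, 3/2.
Second-derivative test with R''(u) = 8u - 10: R''(1) = -2 < 0 ⇒ local maximum; R''(3/2) = 2 > 0 ⇒ local minimum.
So the local minimum value is R(3/2) = -11/4.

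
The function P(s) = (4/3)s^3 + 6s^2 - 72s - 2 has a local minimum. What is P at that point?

P'(s) = 4s^2 + 12s - 72. Setting P'(s) = 0 gives s ∈ {-6, 3}.
Second-derivative test with P''(s) = 8s + 12: P''(-6) = -36 < 0 ⇒ local maximum; P''(3) = 36 > 0 ⇒ local minimum.
So the local minimum value is P(3) = -128.

-128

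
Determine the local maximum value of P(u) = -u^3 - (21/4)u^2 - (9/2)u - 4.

P'(u) = -3u^2 - (21/2)u - 9/2 = 0 at u = -3, -1/2.
Second-derivative test with P''(u) = -6u - 21/2: P''(-3) = 15/2 > 0 ⇒ local minimum; P''(-1/2) = -15/2 < 0 ⇒ local maximum.
So the local maximum value is P(-1/2) = -47/16.

-47/16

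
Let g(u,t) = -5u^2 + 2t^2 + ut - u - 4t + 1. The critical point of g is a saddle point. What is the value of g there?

∂g/∂u = -10u + t - 1 = 0 and ∂g/∂t = u + 4t - 4 = 0, so (u, t) = (0, 1).
The Hessian has g_{uu} = -10, g_{tt} = 4, g_{ut} = 1, giving D = -41 < 0, so the point is a saddle point.
g(0, 1) = -1.

-1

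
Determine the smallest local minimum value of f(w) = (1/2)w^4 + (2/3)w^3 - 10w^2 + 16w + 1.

f'(w) = 2w^3 + 2w^2 - 20w + 16. Setting f'(w) = 0 gives w ∈ {-4, 1, 2}.
f''(w) = 6w^2 + 4w - 20. f''(-4) = 60 > 0 ⇒ local minimum; f''(1) = -10 < 0 ⇒ local maximum; f''(2) = 12 > 0 ⇒ local minimum.
Thus f has its smallest local minimum at w = -4, with value -413/3.

-413/3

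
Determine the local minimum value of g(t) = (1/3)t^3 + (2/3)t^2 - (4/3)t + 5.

g'(t) = t^2 + (4/3)t - 4/3. Setting g'(t) = 0 gives t ∈ {-2, 2/3}.
Second-derivative test with g''(t) = 2t + 4/3: g''(-2) = -8/3 < 0 ⇒ local maximum; g''(2/3) = 8/3 > 0 ⇒ local minimum.
The local minimum is g(2/3) = 365/81.

365/81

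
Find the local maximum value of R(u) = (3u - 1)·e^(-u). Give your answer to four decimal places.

0.7908

Differentiating with the product rule gives R'(u) = (-3u + 4)·e^(-u). Since e^(-u) > 0, the only critical point is u = 4/3.
R''(4/3) has the same sign as -3 < 0, so this is a local maximum.
R(4/3) = (3)·e^(-4/3) ≈ 0.7908.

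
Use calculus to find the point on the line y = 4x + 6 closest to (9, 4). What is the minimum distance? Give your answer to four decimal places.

9.2164

Minimize D(x)^2 = (x - 9)^2 + (4x + 2)^2.
d/dx[D^2] = 2(x - 9) + 2·4·(4x + 2) = 0 ⇒ x = 1/17.
Then y = 106/17 and the distance is √(1444/17) ≈ 9.2164.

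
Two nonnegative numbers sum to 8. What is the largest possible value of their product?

With x + y = 8, the product is P(x) = x(8 − x).
P'(x) = 8 − 2x = 0 gives x = 4; P'' = −2 < 0, so this is the maximum.
P = 4·4 = 16.

16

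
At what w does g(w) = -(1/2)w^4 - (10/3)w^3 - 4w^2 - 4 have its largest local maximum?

g'(w) = -2w^3 - 10w^2 - 8w = 0 at w = -4, -1, 0.
g''(w) = -6w^2 - 20w - 8. g''(-4) = -24 < 0 ⇒ local maximum; g''(-1) = 6 > 0 ⇒ local minimum; g''(0) = -8 < 0 ⇒ local maximum.
Thus g has its largest local maximum at w = -4, with value 52/3.

-4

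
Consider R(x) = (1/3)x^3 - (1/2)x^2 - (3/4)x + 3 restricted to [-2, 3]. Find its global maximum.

21/4

Differentiating, R'(x) = x^2 - x - 3/4; which vanishes at x = -1/2 and x = 3/2.
Candidates: R(-2) = -1/6; R(-1/2) = 77/24; R(3/2) = 15/8; R(3) = 21/4.
The maximum over the interval is 21/4, attained at x = 3.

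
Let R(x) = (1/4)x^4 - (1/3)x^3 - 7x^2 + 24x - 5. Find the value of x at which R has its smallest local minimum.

R'(x) = x^3 - x^2 - 14x + 24. Setting R'(x) = 0 gives x ∈ {-4, 2, 3}.
R''(x) = 3x^2 - 2x - 14. R''(-4) = 42 > 0 ⇒ local minimum; R''(2) = -6 < 0 ⇒ local maximum; R''(3) = 7 > 0 ⇒ local minimum.
So the smallest local minimum value is R(-4) = -383/3.

-4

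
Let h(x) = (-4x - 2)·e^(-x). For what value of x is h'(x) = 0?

Differentiating with the product rule gives h'(x) = (4x - 2)·e^(-x). Since e^(-x) > 0, the only critical point is x = 1/2.
h''(1/2) has the same sign as 4 > 0, so this is a local minimum.
h(1/2) = (-4)·e^(-1/2) ≈ -2.4261.

1/2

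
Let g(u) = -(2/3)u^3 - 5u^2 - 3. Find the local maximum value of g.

g'(u) = -2u^2 - 10u. Setting g'(u) = 0 gives u ∈ {-5, 0}.
g''(u) = -4u - 10. g''(-5) = 10 > 0 ⇒ local minimum; g''(0) = -10 < 0 ⇒ local maximum.
The local maximum is g(0) = -3.

-3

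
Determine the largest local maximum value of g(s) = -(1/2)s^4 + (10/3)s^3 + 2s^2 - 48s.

208/3

g'(s) = -2s^3 + 10s^2 + 4s - 48. Setting g'(s) = 0 gives s ∈ {-2, 3, 4}.
Since g''(s) = -6s^2 + 20s + 4, we get g''(-2) = -60 < 0 ⇒ local maximum; g''(3) = 10 > 0 ⇒ local minimum; g''(4) = -12 < 0 ⇒ local maximum.
So the largest local maximum value is g(-2) = 208/3.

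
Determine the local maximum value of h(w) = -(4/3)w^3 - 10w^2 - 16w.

22/3

h'(w) = -4w^2 - 20w - 16. Setting h'(w) = 0 gives w ∈ {-4, -1}.
h''(w) = -8w - 20. h''(-4) = 12 > 0 ⇒ local minimum; h''(-1) = -12 < 0 ⇒ local maximum.
The local maximum is h(-1) = 22/3.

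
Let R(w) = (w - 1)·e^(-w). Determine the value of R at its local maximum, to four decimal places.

Differentiating with the product rule gives R'(w) = (-w + 2)·e^(-w). Since e^(-w) > 0, the only critical point is w = 2.
R''(2) has the same sign as -1 < 0, so this is a local maximum.
R(2) = (1)·e^(-2) ≈ 0.1353.

0.1353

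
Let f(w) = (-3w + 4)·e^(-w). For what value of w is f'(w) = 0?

f'(w) = (-3)·e^(-w) + (-3w + 4)·(-1)·e^(-w) = (3w - 7)·e^(-w). Since e^(-w) > 0, the only critical point is w = 7/3.
f''(7/3) has the same sign as 3 > 0, so this is a local minimum.
f(7/3) = (-3)·e^(-7/3) ≈ -0.2909.

7/3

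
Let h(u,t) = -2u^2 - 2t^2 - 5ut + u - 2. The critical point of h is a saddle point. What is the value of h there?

∂h/∂u = -4u - 5t + 1 = 0 and ∂h/∂t = -5u - 4t = 0, so (u, t) = (-4/9, 5/9).
The Hessian has h_{uu} = -4, h_{tt} = -4, h_{ut} = -5, giving D = -9 < 0, so the point is a saddle point.
h(-4/9, 5/9) = -20/9.

-20/9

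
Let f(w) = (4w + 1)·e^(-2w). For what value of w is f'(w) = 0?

Differentiating with the product rule gives f'(w) = (-8w + 2)·e^(-2w). Since e^(-2w) > 0, the only critical point is w = 1/4.
f''(1/4) has the same sign as -8 < 0, so this is a local maximum.
f(1/4) = (2)·e^(-1/2) ≈ 1.2131.

1/4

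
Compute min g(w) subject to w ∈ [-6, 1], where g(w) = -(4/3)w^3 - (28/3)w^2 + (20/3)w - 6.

g'(w) = -4w^2 - (56/3)w + 20/3, which vanishes at w = -5 and w = 1/3.
Candidates: g(-6) = -94; g(-5) = -106; g(1/3) = -394/81; g(1) = -10.
The minimum over the interval is -106, attained at w = -5.

-106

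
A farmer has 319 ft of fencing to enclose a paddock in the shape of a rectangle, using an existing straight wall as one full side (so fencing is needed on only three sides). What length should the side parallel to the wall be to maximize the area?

319/2

Let the sides perpendicular to the wall have length x and the parallel side y, so 2x + y = 319 and the area is A = xy = x(319 − 2x).
A'(x) = 319 − 4x = 0 gives x = 319/4, and A''(x) = −4 < 0 confirms a maximum.
Then y = 319 − 2·319/4 = 319/2 and A = 101761/8.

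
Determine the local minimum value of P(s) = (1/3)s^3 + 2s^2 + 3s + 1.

P'(s) = s^2 + 4s + 3. Setting P'(s) = 0 gives s ∈ {-3, -1}.
Second-derivative test with P''(s) = 2s + 4: P''(-3) = -2 < 0 ⇒ local maximum; P''(-1) = 2 > 0 ⇒ local minimum.
The local minimum is P(-1) = -1/3.

-1/3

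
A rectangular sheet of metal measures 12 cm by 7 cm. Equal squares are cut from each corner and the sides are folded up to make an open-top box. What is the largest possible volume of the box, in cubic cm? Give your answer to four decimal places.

54.1109

With cut size x, the volume is V(x) = x(12 − 2x)(7 − 2x) for 0 < x < 3.5.
V'(x) = 12x^2 − 76x + 84. Setting V'(x) = 0 gives x ≈ 1.4266 (the root in (0, 3.5)).
V''(x) = 24x − 76 is negative there, so this is the maximum; V ≈ 54.1109.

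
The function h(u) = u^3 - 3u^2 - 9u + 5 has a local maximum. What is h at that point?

10

h'(u) = 3u^2 - 6u - 9. Setting h'(u) = 0 gives u ∈ {-1, 3}.
Since h''(u) = 6u - 6, we get h''(-1) = -12 < 0 ⇒ local maximum; h''(3) = 12 > 0 ⇒ local minimum.
The local maximum is h(-1) = 10.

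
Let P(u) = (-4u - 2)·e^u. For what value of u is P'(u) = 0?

P'(u) = (-4)·e^u + (-4u - 2)·1·e^u = (-4u - 6)·e^u. Since e^u > 0, the only critical point is u = -3/2.
P''(-3/2) has the same sign as -4 < 0, so this is a local maximum.
P(-3/2) = (4)·e^(-3/2) ≈ 0.8925.

-3/2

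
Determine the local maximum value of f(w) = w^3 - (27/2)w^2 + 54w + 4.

f'(w) = 3w^2 - 27w + 54 = 0 at w = 3, 6.
f''(w) = 6w - 27. f''(3) = -9 < 0 ⇒ local maximum; f''(6) = 9 > 0 ⇒ local minimum.
Thus f has its local maximum at w = 3, with value 143/2.

143/2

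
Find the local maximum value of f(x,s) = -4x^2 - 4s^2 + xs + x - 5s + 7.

∂f/∂x = -8x + s + 1 = 0 and ∂f/∂s = x - 8s - 5 = 0, so (x, s) = (1/21, -13/21).
The Hessian has f_{xx} = -8, f_{ss} = -8, f_{xs} = 1, giving D = 63 > 0 with f_{xx} < 0, so the point is a local maximum.
f(1/21, -13/21) = 60/7.

60/7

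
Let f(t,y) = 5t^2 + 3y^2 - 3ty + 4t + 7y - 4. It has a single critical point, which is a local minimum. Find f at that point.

∂f/∂t = 10t - 3y + 4 = 0 and ∂f/∂y = -3t + 6y + 7 = 0, so (t, y) = (-15/17, -82/51).
The Hessian has f_{tt} = 10, f_{yy} = 6, f_{ty} = -3, giving D = 51 > 0 with f_{tt} > 0, so the point is a local minimum.
f(-15/17, -82/51) = -581/51.

-581/51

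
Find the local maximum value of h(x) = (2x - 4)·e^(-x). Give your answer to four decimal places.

0.0996

h'(x) = 2·e^(-x) + (2x - 4)·(-1)·e^(-x) = (-2x + 6)·e^(-x). Since e^(-x) > 0, the only critical point is x = 3.
h''(3) has the same sign as -2 < 0, so this is a local maximum.
h(3) = (2)·e^(-3) ≈ 0.0996.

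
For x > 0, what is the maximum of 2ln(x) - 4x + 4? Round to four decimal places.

R'(x) = 2/x − 4 = 0 gives x = 1/2.
R''(x) = -2/x², which is negative for x > 0, so this is a local maximum.
R(1/2) = 2·ln(1/2) - 2 + 4 ≈ 0.6137.

0.6137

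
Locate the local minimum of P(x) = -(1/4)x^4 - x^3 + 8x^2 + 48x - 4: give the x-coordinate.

-3

P'(x) = -x^3 - 3x^2 + 16x + 48 = 0 at x = -4, -3, 4.
P''(x) = -3x^2 - 6x + 16. P''(-4) = -8 < 0 ⇒ local maximum; P''(-3) = 7 > 0 ⇒ local minimum; P''(4) = -56 < 0 ⇒ local maximum.
So the local minimum value is P(-3) = -277/4.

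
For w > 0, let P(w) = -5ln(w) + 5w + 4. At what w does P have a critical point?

1

P'(w) = -5/w + 5 = 0 gives w = 1.
P''(w) = 5/w², which is positive for w > 0, so this is a local minimum.
P(1) = -5·ln(1) + 5 + 4 ≈ 9.0000.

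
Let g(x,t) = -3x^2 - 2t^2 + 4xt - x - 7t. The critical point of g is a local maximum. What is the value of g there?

177/8

∂g/∂x = -6x + 4t - 1 = 0 and ∂g/∂t = 4x - 4t - 7 = 0, so (x, t) = (-4, -23/4).
The Hessian has g_{xx} = -6, g_{tt} = -4, g_{xt} = 4, giving D = 8 > 0 with g_{xx} < 0, so the point is a local maximum.
g(-4, -23/4) = 177/8.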